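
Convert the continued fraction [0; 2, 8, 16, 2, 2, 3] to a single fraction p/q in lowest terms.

2249/4777

Fold from the inside: start with 3/1.
  2 + 1/3 = 7/3
  2 + 3/7 = 17/7
  16 + 7/17 = 279/17
  8 + 17/279 = 2249/279
  2 + 279/2249 = 4777/2249
  0 + 2249/4777 = 2249/4777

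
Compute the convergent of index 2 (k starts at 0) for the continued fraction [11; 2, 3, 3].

80/7

Using pₖ = aₖpₖ₋₁ + pₖ₋₂, qₖ = aₖqₖ₋₁ + qₖ₋₂ (with p₋₁=1, p₋₂=0, q₋₁=0, q₋₂=1):
  k=0: a=11, p=11, q=1
  k=1: a=2, p=23, q=2
  k=2: a=3, p=80, q=7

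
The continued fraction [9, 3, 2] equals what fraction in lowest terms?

Using pₖ = aₖpₖ₋₁ + pₖ₋₂ and qₖ = aₖqₖ₋₁ + qₖ₋₂:
  k=0: a=9, p=9, q=1
  k=1: a=3, p=28, q=3
  k=2: a=2, p=65, q=7

65/7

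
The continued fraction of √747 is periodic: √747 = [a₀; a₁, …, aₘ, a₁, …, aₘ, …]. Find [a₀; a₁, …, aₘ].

a₀ = ⌊√747⌋ = 27.
With m₀=0, d₀=1 and mₖ₊₁ = dₖaₖ − mₖ, dₖ₊₁ = (n − mₖ₊₁²)/dₖ, aₖ₊₁ = ⌊(a₀+mₖ₊₁)/dₖ₊₁⌋:
  k=1: m=27, d=18, a=3
  k=2: m=27, d=1, a=54
d=1 and a=2a₀=54 at k=2, so the next step gives (m, d) = (27, 18) again — its k=1 value — and the period has length 2.

[27; 3, 54]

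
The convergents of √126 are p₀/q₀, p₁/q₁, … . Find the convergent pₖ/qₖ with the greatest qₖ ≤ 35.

√126 = [11; 4, 2, 4, 22, …] (period length 4).
Convergents:
  p_0/q_0 = 11/1
  p_1/q_1 = 45/4
  p_2/q_2 = 101/9
  p_3/q_3 = 449/40
q_2 = 9 ≤ 35 < 40 = q_3, so the answer is 101/9.

101/9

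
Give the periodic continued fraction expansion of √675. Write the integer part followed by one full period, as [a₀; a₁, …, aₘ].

a₀ = ⌊√675⌋ = 25.
With m₀=0, d₀=1 and mₖ₊₁ = dₖaₖ − mₖ, dₖ₊₁ = (n − mₖ₊₁²)/dₖ, aₖ₊₁ = ⌊(a₀+mₖ₊₁)/dₖ₊₁⌋:
  k=1: m=25, d=50, a=1
  k=2: m=25, d=1, a=50
d=1 and a=2a₀=50 at k=2, so the next step gives (m, d) = (25, 50) again — its k=1 value — and the period has length 2.

[25; 1, 50]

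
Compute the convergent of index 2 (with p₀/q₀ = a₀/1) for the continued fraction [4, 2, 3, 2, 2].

31/7

Using pₖ = aₖpₖ₋₁ + pₖ₋₂, qₖ = aₖqₖ₋₁ + qₖ₋₂ (with p₋₁=1, p₋₂=0, q₋₁=0, q₋₂=1):
  k=0: a=4, p=4, q=1
  k=1: a=2, p=9, q=2
  k=2: a=3, p=31, q=7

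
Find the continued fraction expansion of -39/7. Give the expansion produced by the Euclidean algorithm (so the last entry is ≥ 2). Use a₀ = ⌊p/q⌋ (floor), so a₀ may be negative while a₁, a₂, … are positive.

[-6; 2, 3]

-39 = -6×7 + 3
7 = 2×3 + 1
3 = 3×1 + 0  (stop)
So -39/7 = [-6; 2, 3].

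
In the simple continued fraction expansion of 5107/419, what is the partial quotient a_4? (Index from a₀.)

2

5107 = 12·419 + 79   →  a_0 = 12
419 = 5·79 + 24   →  a_1 = 5
79 = 3·24 + 7   →  a_2 = 3
24 = 3·7 + 3   →  a_3 = 3
7 = 2·3 + 1   →  a_4 = 2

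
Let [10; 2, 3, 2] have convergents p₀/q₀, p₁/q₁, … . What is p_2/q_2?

73/7

Using pₖ = aₖpₖ₋₁ + pₖ₋₂, qₖ = aₖqₖ₋₁ + qₖ₋₂ (with p₋₁=1, p₋₂=0, q₋₁=0, q₋₂=1):
  k=0: a=10, p=10, q=1
  k=1: a=2, p=21, q=2
  k=2: a=3, p=73, q=7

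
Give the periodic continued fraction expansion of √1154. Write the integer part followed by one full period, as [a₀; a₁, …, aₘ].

[33; 1, 32, 1, 66]

a₀ = ⌊√1154⌋ = 33.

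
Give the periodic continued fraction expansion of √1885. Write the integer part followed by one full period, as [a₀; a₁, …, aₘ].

[43; 2, 2, 2, 86]

a₀ = ⌊√1885⌋ = 43.
With m₀=0, d₀=1 and mₖ₊₁ = dₖaₖ − mₖ, dₖ₊₁ = (n − mₖ₊₁²)/dₖ, aₖ₊₁ = ⌊(a₀+mₖ₊₁)/dₖ₊₁⌋:
  k=1: m=43, d=36, a=2
  k=2: m=29, d=29, a=2
  k=3: m=29, d=36, a=2
  k=4: m=43, d=1, a=86
d=1 and a=2a₀=86 at k=4, so the next step gives (m, d) = (43, 36) again — its k=1 value — and the period has length 4.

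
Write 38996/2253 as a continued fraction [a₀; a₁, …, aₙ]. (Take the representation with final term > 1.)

[17; 3, 4, 7, 3, 3, 2]

38996 = 17*2253 + 695
2253 = 3*695 + 168
695 = 4*168 + 23
168 = 7*23 + 7
23 = 3*7 + 2
7 = 3*2 + 1
2 = 2*1 + 0  (stop)
So 38996/2253 = [17; 3, 4, 7, 3, 3, 2].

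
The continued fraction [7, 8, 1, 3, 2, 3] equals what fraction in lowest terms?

1935/272

Fold from the inside: start with 3/1.
  2 + 1/3 = 7/3
  3 + 3/7 = 24/7
  1 + 7/24 = 31/24
  8 + 24/31 = 272/31
  7 + 31/272 = 1935/272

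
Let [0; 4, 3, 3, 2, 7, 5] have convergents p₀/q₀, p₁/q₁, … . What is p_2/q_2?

3/13

Using pₖ = aₖpₖ₋₁ + pₖ₋₂, qₖ = aₖqₖ₋₁ + qₖ₋₂ (with p₋₁=1, p₋₂=0, q₋₁=0, q₋₂=1):
  k=0: a=0, p=0, q=1
  k=1: a=4, p=1, q=4
  k=2: a=3, p=3, q=13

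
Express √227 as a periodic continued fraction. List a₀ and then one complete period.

[15; 15, 30]

a₀ = ⌊√227⌋ = 15.
With m₀=0, d₀=1 and mₖ₊₁ = dₖaₖ − mₖ, dₖ₊₁ = (n − mₖ₊₁²)/dₖ, aₖ₊₁ = ⌊(a₀+mₖ₊₁)/dₖ₊₁⌋:
  k=1: m=15, d=2, a=15
  k=2: m=15, d=1, a=30
d=1 and a=2a₀=30 at k=2, so the next step gives (m, d) = (15, 2) again — its k=1 value — and the period has length 2.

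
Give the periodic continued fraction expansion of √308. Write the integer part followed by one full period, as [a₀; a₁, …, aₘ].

[17; 1, 1, 4, 1, 1, 34]

a₀ = ⌊√308⌋ = 17.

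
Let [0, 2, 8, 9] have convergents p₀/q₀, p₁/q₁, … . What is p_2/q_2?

8/17

Using pₖ = aₖpₖ₋₁ + pₖ₋₂, qₖ = aₖqₖ₋₁ + qₖ₋₂ (with p₋₁=1, p₋₂=0, q₋₁=0, q₋₂=1):
  k=0: a=0, p=0, q=1
  k=1: a=2, p=1, q=2
  k=2: a=8, p=8, q=17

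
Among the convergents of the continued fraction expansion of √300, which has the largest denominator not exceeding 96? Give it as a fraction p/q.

1351/78

√300 = [17; 3, 8, 3, 34, …] (period length 4).
Convergents:
  p_0/q_0 = 17/1
  p_1/q_1 = 52/3
  p_2/q_2 = 433/25
  p_3/q_3 = 1351/78
  p_4/q_4 = 46367/2677
q_3 = 78 ≤ 96 < 2677 = q_4, so the answer is 1351/78.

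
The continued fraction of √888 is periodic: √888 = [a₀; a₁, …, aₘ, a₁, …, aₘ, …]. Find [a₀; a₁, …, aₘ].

[29; 1, 3, 1, 58]

a₀ = ⌊√888⌋ = 29.
With m₀=0, d₀=1 and mₖ₊₁ = dₖaₖ − mₖ, dₖ₊₁ = (n − mₖ₊₁²)/dₖ, aₖ₊₁ = ⌊(a₀+mₖ₊₁)/dₖ₊₁⌋:
  k=1: m=29, d=47, a=1
  k=2: m=18, d=12, a=3
  k=3: m=18, d=47, a=1
  k=4: m=29, d=1, a=58
d=1 and a=2a₀=58 at k=4, so the next step gives (m, d) = (29, 47) again — its k=1 value — and the period has length 4.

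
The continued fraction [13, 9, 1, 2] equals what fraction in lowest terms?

Fold from the inside: start with 2/1.
  1 + 1/2 = 3/2
  9 + 2/3 = 29/3
  13 + 3/29 = 380/29

380/29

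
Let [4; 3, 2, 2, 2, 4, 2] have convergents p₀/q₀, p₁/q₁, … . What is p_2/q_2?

Using pₖ = aₖpₖ₋₁ + pₖ₋₂, qₖ = aₖqₖ₋₁ + qₖ₋₂ (with p₋₁=1, p₋₂=0, q₋₁=0, q₋₂=1):
  k=0: a=4, p=4, q=1
  k=1: a=3, p=13, q=3
  k=2: a=2, p=30, q=7

30/7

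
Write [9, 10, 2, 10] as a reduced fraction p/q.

2001/220

Using pₖ = aₖpₖ₋₁ + pₖ₋₂ and qₖ = aₖqₖ₋₁ + qₖ₋₂:
  k=0: a=9, p=9, q=1
  k=1: a=10, p=91, q=10
  k=2: a=2, p=191, q=21
  k=3: a=10, p=2001, q=220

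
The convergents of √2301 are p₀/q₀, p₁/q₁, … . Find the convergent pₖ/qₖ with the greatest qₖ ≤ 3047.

145777/3039

√2301 = [47; 1, 30, 1, 94, …] (period length 4).
Convergents:
  p_0/q_0 = 47/1
  p_1/q_1 = 48/1
  p_2/q_2 = 1487/31
  p_3/q_3 = 1535/32
  p_4/q_4 = 145777/3039
  p_5/q_5 = 147312/3071
q_4 = 3039 ≤ 3047 < 3071 = q_5, so the answer is 145777/3039.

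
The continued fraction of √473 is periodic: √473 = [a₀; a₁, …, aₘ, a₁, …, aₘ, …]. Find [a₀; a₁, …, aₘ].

[21; 1, 2, 1, 42]

a₀ = ⌊√473⌋ = 21.
With m₀=0, d₀=1 and mₖ₊₁ = dₖaₖ − mₖ, dₖ₊₁ = (n − mₖ₊₁²)/dₖ, aₖ₊₁ = ⌊(a₀+mₖ₊₁)/dₖ₊₁⌋:
  k=1: m=21, d=32, a=1
  k=2: m=11, d=11, a=2
  k=3: m=11, d=32, a=1
  k=4: m=21, d=1, a=42
d=1 and a=2a₀=42 at k=4, so the next step gives (m, d) = (21, 32) again — its k=1 value — and the period has length 4.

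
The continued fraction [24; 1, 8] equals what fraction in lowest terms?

Fold from the inside: start with 8/1.
  1 + 1/8 = 9/8
  24 + 8/9 = 224/9

224/9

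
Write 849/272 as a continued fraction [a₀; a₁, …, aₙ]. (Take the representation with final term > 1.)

849 = 3·272 + 33
272 = 8·33 + 8
33 = 4·8 + 1
8 = 8·1 + 0  (stop)
So 849/272 = [3; 8, 4, 8].

[3; 8, 4, 8]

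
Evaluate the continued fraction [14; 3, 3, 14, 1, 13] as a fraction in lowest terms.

30489/2132

Fold from the inside: start with 13/1.
  1 + 1/13 = 14/13
  14 + 13/14 = 209/14
  3 + 14/209 = 641/209
  3 + 209/641 = 2132/641
  14 + 641/2132 = 30489/2132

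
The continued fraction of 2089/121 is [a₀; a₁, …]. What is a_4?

1

2089 = 17·121 + 32   →  a_0 = 17
121 = 3·32 + 25   →  a_1 = 3
32 = 1·25 + 7   →  a_2 = 1
25 = 3·7 + 4   →  a_3 = 3
7 = 1·4 + 3   →  a_4 = 1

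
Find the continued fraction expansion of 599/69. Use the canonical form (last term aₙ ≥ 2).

[8; 1, 2, 7, 3]

599 = 8·69 + 47
69 = 1·47 + 22
47 = 2·22 + 3
22 = 7·3 + 1
3 = 3·1 + 0  (stop)
So 599/69 = [8; 1, 2, 7, 3].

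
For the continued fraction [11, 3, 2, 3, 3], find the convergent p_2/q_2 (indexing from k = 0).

Using pₖ = aₖpₖ₋₁ + pₖ₋₂, qₖ = aₖqₖ₋₁ + qₖ₋₂ (with p₋₁=1, p₋₂=0, q₋₁=0, q₋₂=1):
  k=0: a=11, p=11, q=1
  k=1: a=3, p=34, q=3
  k=2: a=2, p=79, q=7

79/7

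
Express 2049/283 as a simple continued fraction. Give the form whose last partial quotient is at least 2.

[7; 4, 6, 5, 2]

2049 = 7×283 + 68
283 = 4×68 + 11
68 = 6×11 + 2
11 = 5×2 + 1
2 = 2×1 + 0  (stop)
So 2049/283 = [7; 4, 6, 5, 2].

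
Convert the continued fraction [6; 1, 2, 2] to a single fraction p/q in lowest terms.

Fold from the inside: start with 2/1.
  2 + 1/2 = 5/2
  1 + 2/5 = 7/5
  6 + 5/7 = 47/7

47/7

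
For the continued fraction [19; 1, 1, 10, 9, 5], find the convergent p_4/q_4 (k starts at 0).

3729/191

Using pₖ = aₖpₖ₋₁ + pₖ₋₂, qₖ = aₖqₖ₋₁ + qₖ₋₂ (with p₋₁=1, p₋₂=0, q₋₁=0, q₋₂=1):
  k=0: a=19, p=19, q=1
  k=1: a=1, p=20, q=1
  k=2: a=1, p=39, q=2
  k=3: a=10, p=410, q=21
  k=4: a=9, p=3729, q=191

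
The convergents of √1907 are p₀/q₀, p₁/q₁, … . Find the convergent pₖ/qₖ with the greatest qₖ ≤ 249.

5677/130

√1907 = [43; 1, 2, 43, 2, 1, 86, …] (period length 6).
Convergents:
  p_0/q_0 = 43/1
  p_1/q_1 = 44/1
  p_2/q_2 = 131/3
  p_3/q_3 = 5677/130
  p_4/q_4 = 11485/263
q_3 = 130 ≤ 249 < 263 = q_4, so the answer is 5677/130.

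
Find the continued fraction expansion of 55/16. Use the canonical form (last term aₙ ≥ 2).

[3; 2, 3, 2]

55 = 3*16 + 7
16 = 2*7 + 2
7 = 3*2 + 1
2 = 2*1 + 0  (stop)
So 55/16 = [3; 2, 3, 2].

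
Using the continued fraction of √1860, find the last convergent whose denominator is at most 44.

1682/39

√1860 = [43; 7, 1, 4, 1, 7, 86, …] (period length 6).
Convergents:
  p_0/q_0 = 43/1
  p_1/q_1 = 302/7
  p_2/q_2 = 345/8
  p_3/q_3 = 1682/39
  p_4/q_4 = 2027/47
q_3 = 39 ≤ 44 < 47 = q_4, so the answer is 1682/39.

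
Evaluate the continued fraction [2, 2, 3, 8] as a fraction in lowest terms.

Fold from the inside: start with 8/1.
  3 + 1/8 = 25/8
  2 + 8/25 = 58/25
  2 + 25/58 = 141/58

141/58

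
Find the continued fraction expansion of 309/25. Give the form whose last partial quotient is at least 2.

309 = 12×25 + 9
25 = 2×9 + 7
9 = 1×7 + 2
7 = 3×2 + 1
2 = 2×1 + 0  (stop)
So 309/25 = [12; 2, 1, 3, 2].

[12; 2, 1, 3, 2]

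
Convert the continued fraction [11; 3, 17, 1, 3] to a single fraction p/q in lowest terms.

2458/217

Using pₖ = aₖpₖ₋₁ + pₖ₋₂ and qₖ = aₖqₖ₋₁ + qₖ₋₂:
  k=0: a=11, p=11, q=1
  k=1: a=3, p=34, q=3
  k=2: a=17, p=589, q=52
  k=3: a=1, p=623, q=55
  k=4: a=3, p=2458, q=217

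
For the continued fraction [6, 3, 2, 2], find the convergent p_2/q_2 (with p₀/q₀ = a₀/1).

44/7

Using pₖ = aₖpₖ₋₁ + pₖ₋₂, qₖ = aₖqₖ₋₁ + qₖ₋₂ (with p₋₁=1, p₋₂=0, q₋₁=0, q₋₂=1):
  k=0: a=6, p=6, q=1
  k=1: a=3, p=19, q=3
  k=2: a=2, p=44, q=7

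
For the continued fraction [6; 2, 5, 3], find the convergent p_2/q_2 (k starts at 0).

Using pₖ = aₖpₖ₋₁ + pₖ₋₂, qₖ = aₖqₖ₋₁ + qₖ₋₂ (with p₋₁=1, p₋₂=0, q₋₁=0, q₋₂=1):
  k=0: a=6, p=6, q=1
  k=1: a=2, p=13, q=2
  k=2: a=5, p=71, q=11

71/11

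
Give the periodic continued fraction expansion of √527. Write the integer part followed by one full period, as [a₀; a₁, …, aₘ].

[22; 1, 21, 1, 44]

a₀ = ⌊√527⌋ = 22.
With m₀=0, d₀=1 and mₖ₊₁ = dₖaₖ − mₖ, dₖ₊₁ = (n − mₖ₊₁²)/dₖ, aₖ₊₁ = ⌊(a₀+mₖ₊₁)/dₖ₊₁⌋:
  k=1: m=22, d=43, a=1
  k=2: m=21, d=2, a=21
  k=3: m=21, d=43, a=1
  k=4: m=22, d=1, a=44
d=1 and a=2a₀=44 at k=4, so the next step gives (m, d) = (22, 43) again — its k=1 value — and the period has length 4.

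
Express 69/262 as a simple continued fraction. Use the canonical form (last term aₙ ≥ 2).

[0; 3, 1, 3, 1, 13]

69 = 0*262 + 69
262 = 3*69 + 55
69 = 1*55 + 14
55 = 3*14 + 13
14 = 1*13 + 1
13 = 13*1 + 0  (stop)
So 69/262 = [0; 3, 1, 3, 1, 13].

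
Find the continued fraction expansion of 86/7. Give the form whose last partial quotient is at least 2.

[12; 3, 2]

86 = 12*7 + 2
7 = 3*2 + 1
2 = 2*1 + 0  (stop)
So 86/7 = [12; 3, 2].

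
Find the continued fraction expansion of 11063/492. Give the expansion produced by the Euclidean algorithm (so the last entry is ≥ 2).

11063 = 22*492 + 239
492 = 2*239 + 14
239 = 17*14 + 1
14 = 14*1 + 0  (stop)
So 11063/492 = [22; 2, 17, 14].

[22; 2, 17, 14]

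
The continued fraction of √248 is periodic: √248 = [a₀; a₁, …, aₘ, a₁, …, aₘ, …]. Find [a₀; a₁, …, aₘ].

a₀ = ⌊√248⌋ = 15.

[15; 1, 2, 1, 30]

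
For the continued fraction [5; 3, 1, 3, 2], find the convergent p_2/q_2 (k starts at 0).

21/4

Using pₖ = aₖpₖ₋₁ + pₖ₋₂, qₖ = aₖqₖ₋₁ + qₖ₋₂ (with p₋₁=1, p₋₂=0, q₋₁=0, q₋₂=1):
  k=0: a=5, p=5, q=1
  k=1: a=3, p=16, q=3
  k=2: a=1, p=21, q=4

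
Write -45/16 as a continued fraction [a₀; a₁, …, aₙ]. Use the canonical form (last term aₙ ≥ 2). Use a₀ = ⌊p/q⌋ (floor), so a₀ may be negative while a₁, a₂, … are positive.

-45 = -3·16 + 3
16 = 5·3 + 1
3 = 3·1 + 0  (stop)
So -45/16 = [-3; 5, 3].

[-3; 5, 3]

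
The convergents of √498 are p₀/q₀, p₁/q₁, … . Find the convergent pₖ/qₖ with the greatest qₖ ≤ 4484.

56794/2545

√498 = [22; 3, 6, 22, 6, 3, 44, …] (period length 6).
Convergents:
  p_0/q_0 = 22/1
  p_1/q_1 = 67/3
  p_2/q_2 = 424/19
  p_3/q_3 = 9395/421
  p_4/q_4 = 56794/2545
  p_5/q_5 = 179777/8056
q_4 = 2545 ≤ 4484 < 8056 = q_5, so the answer is 56794/2545.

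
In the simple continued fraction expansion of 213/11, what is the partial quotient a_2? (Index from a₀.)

1

213 = 19·11 + 4   →  a_0 = 19
11 = 2·4 + 3   →  a_1 = 2
4 = 1·3 + 1   →  a_2 = 1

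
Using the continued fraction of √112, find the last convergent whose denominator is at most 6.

53/5

√112 = [10; 1, 1, 2, 1, 1, 20, …] (period length 6).
Convergents:
  p_0/q_0 = 10/1
  p_1/q_1 = 11/1
  p_2/q_2 = 21/2
  p_3/q_3 = 53/5
  p_4/q_4 = 74/7
q_3 = 5 ≤ 6 < 7 = q_4, so the answer is 53/5.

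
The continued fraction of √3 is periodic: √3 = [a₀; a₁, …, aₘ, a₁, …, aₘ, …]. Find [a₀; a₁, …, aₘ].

[1; 1, 2]

a₀ = ⌊√3⌋ = 1.
With m₀=0, d₀=1 and mₖ₊₁ = dₖaₖ − mₖ, dₖ₊₁ = (n − mₖ₊₁²)/dₖ, aₖ₊₁ = ⌊(a₀+mₖ₊₁)/dₖ₊₁⌋:
  k=1: m=1, d=2, a=1
  k=2: m=1, d=1, a=2
d=1 and a=2a₀=2 at k=2, so the next step gives (m, d) = (1, 2) again — its k=1 value — and the period has length 2.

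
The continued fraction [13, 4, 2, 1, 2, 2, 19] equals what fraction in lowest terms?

21325/1612

Fold from the inside: start with 19/1.
  2 + 1/19 = 39/19
  2 + 19/39 = 97/39
  1 + 39/97 = 136/97
  2 + 97/136 = 369/136
  4 + 136/369 = 1612/369
  13 + 369/1612 = 21325/1612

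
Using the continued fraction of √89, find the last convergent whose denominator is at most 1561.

√89 = [9; 2, 3, 3, 2, 18, …] (period length 5).
Convergents:
  p_0/q_0 = 9/1
  p_1/q_1 = 19/2
  p_2/q_2 = 66/7
  p_3/q_3 = 217/23
  p_4/q_4 = 500/53
  p_5/q_5 = 9217/977
  p_6/q_6 = 18934/2007
q_5 = 977 ≤ 1561 < 2007 = q_6, so the answer is 9217/977.

9217/977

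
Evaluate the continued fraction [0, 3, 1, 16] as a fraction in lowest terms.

Using pₖ = aₖpₖ₋₁ + pₖ₋₂ and qₖ = aₖqₖ₋₁ + qₖ₋₂:
  k=0: a=0, p=0, q=1
  k=1: a=3, p=1, q=3
  k=2: a=1, p=1, q=4
  k=3: a=16, p=17, q=67

17/67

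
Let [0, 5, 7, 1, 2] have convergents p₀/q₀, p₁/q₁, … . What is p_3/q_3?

Using pₖ = aₖpₖ₋₁ + pₖ₋₂, qₖ = aₖqₖ₋₁ + qₖ₋₂ (with p₋₁=1, p₋₂=0, q₋₁=0, q₋₂=1):
  k=0: a=0, p=0, q=1
  k=1: a=5, p=1, q=5
  k=2: a=7, p=7, q=36
  k=3: a=1, p=8, q=41

8/41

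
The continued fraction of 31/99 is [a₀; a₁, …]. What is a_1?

3

31 = 0·99 + 31   →  a_0 = 0
99 = 3·31 + 6   →  a_1 = 3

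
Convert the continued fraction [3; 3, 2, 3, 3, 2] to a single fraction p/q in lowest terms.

599/182

Using pₖ = aₖpₖ₋₁ + pₖ₋₂ and qₖ = aₖqₖ₋₁ + qₖ₋₂:
  k=0: a=3, p=3, q=1
  k=1: a=3, p=10, q=3
  k=2: a=2, p=23, q=7
  k=3: a=3, p=79, q=24
  k=4: a=3, p=260, q=79
  k=5: a=2, p=599, q=182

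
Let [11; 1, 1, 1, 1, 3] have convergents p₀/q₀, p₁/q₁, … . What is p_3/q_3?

35/3

Using pₖ = aₖpₖ₋₁ + pₖ₋₂, qₖ = aₖqₖ₋₁ + qₖ₋₂ (with p₋₁=1, p₋₂=0, q₋₁=0, q₋₂=1):
  k=0: a=11, p=11, q=1
  k=1: a=1, p=12, q=1
  k=2: a=1, p=23, q=2
  k=3: a=1, p=35, q=3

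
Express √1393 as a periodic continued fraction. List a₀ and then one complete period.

[37; 3, 10, 3, 74]

a₀ = ⌊√1393⌋ = 37.
With m₀=0, d₀=1 and mₖ₊₁ = dₖaₖ − mₖ, dₖ₊₁ = (n − mₖ₊₁²)/dₖ, aₖ₊₁ = ⌊(a₀+mₖ₊₁)/dₖ₊₁⌋:
  k=1: m=37, d=24, a=3
  k=2: m=35, d=7, a=10
  k=3: m=35, d=24, a=3
  k=4: m=37, d=1, a=74
d=1 and a=2a₀=74 at k=4, so the next step gives (m, d) = (37, 24) again — its k=1 value — and the period has length 4.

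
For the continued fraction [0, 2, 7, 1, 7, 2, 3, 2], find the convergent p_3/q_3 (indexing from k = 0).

Using pₖ = aₖpₖ₋₁ + pₖ₋₂, qₖ = aₖqₖ₋₁ + qₖ₋₂ (with p₋₁=1, p₋₂=0, q₋₁=0, q₋₂=1):
  k=0: a=0, p=0, q=1
  k=1: a=2, p=1, q=2
  k=2: a=7, p=7, q=15
  k=3: a=1, p=8, q=17

8/17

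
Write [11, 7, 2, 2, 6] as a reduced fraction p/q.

2639/237

Using pₖ = aₖpₖ₋₁ + pₖ₋₂ and qₖ = aₖqₖ₋₁ + qₖ₋₂:
  k=0: a=11, p=11, q=1
  k=1: a=7, p=78, q=7
  k=2: a=2, p=167, q=15
  k=3: a=2, p=412, q=37
  k=4: a=6, p=2639, q=237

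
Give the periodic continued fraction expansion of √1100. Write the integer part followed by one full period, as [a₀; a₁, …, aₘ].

[33; 6, 66]

a₀ = ⌊√1100⌋ = 33.
With m₀=0, d₀=1 and mₖ₊₁ = dₖaₖ − mₖ, dₖ₊₁ = (n − mₖ₊₁²)/dₖ, aₖ₊₁ = ⌊(a₀+mₖ₊₁)/dₖ₊₁⌋:
  k=1: m=33, d=11, a=6
  k=2: m=33, d=1, a=66
d=1 and a=2a₀=66 at k=2, so the next step gives (m, d) = (33, 11) again — its k=1 value — and the period has length 2.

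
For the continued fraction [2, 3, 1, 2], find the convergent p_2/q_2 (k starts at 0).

Using pₖ = aₖpₖ₋₁ + pₖ₋₂, qₖ = aₖqₖ₋₁ + qₖ₋₂ (with p₋₁=1, p₋₂=0, q₋₁=0, q₋₂=1):
  k=0: a=2, p=2, q=1
  k=1: a=3, p=7, q=3
  k=2: a=1, p=9, q=4

9/4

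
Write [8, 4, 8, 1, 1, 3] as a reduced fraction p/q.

2036/247

Using pₖ = aₖpₖ₋₁ + pₖ₋₂ and qₖ = aₖqₖ₋₁ + qₖ₋₂:
  k=0: a=8, p=8, q=1
  k=1: a=4, p=33, q=4
  k=2: a=8, p=272, q=33
  k=3: a=1, p=305, q=37
  k=4: a=1, p=577, q=70
  k=5: a=3, p=2036, q=247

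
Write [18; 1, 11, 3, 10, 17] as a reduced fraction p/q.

123559/6531

Fold from the inside: start with 17/1.
  10 + 1/17 = 171/17
  3 + 17/171 = 530/171
  11 + 171/530 = 6001/530
  1 + 530/6001 = 6531/6001
  18 + 6001/6531 = 123559/6531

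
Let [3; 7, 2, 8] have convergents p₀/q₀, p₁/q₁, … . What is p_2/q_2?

Using pₖ = aₖpₖ₋₁ + pₖ₋₂, qₖ = aₖqₖ₋₁ + qₖ₋₂ (with p₋₁=1, p₋₂=0, q₋₁=0, q₋₂=1):
  k=0: a=3, p=3, q=1
  k=1: a=7, p=22, q=7
  k=2: a=2, p=47, q=15

47/15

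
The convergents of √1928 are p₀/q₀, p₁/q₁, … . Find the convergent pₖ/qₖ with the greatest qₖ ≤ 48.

483/11

√1928 = [43; 1, 9, 1, 86, …] (period length 4).
Convergents:
  p_0/q_0 = 43/1
  p_1/q_1 = 44/1
  p_2/q_2 = 439/10
  p_3/q_3 = 483/11
  p_4/q_4 = 41977/956
q_3 = 11 ≤ 48 < 956 = q_4, so the answer is 483/11.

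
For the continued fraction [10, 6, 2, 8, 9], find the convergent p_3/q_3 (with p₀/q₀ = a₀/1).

Using pₖ = aₖpₖ₋₁ + pₖ₋₂, qₖ = aₖqₖ₋₁ + qₖ₋₂ (with p₋₁=1, p₋₂=0, q₋₁=0, q₋₂=1):
  k=0: a=10, p=10, q=1
  k=1: a=6, p=61, q=6
  k=2: a=2, p=132, q=13
  k=3: a=8, p=1117, q=110

1117/110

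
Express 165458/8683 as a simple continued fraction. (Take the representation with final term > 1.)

[19; 18, 19, 4, 6]

165458 = 19*8683 + 481
8683 = 18*481 + 25
481 = 19*25 + 6
25 = 4*6 + 1
6 = 6*1 + 0  (stop)
So 165458/8683 = [19; 18, 19, 4, 6].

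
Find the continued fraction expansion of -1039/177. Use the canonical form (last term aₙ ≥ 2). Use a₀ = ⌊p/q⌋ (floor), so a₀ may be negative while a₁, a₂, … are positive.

-1039 = -6·177 + 23
177 = 7·23 + 16
23 = 1·16 + 7
16 = 2·7 + 2
7 = 3·2 + 1
2 = 2·1 + 0  (stop)
So -1039/177 = [-6; 7, 1, 2, 3, 2].

[-6; 7, 1, 2, 3, 2]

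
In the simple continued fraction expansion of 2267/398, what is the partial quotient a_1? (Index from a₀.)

1

2267 = 5·398 + 277   →  a_0 = 5
398 = 1·277 + 121   →  a_1 = 1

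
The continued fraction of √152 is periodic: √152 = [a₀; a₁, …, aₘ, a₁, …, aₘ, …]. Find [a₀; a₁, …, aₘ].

[12; 3, 24]

a₀ = ⌊√152⌋ = 12.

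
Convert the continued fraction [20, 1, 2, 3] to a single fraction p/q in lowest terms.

207/10

Using pₖ = aₖpₖ₋₁ + pₖ₋₂ and qₖ = aₖqₖ₋₁ + qₖ₋₂:
  k=0: a=20, p=20, q=1
  k=1: a=1, p=21, q=1
  k=2: a=2, p=62, q=3
  k=3: a=3, p=207, q=10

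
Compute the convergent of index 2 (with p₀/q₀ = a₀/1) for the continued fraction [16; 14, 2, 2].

Using pₖ = aₖpₖ₋₁ + pₖ₋₂, qₖ = aₖqₖ₋₁ + qₖ₋₂ (with p₋₁=1, p₋₂=0, q₋₁=0, q₋₂=1):
  k=0: a=16, p=16, q=1
  k=1: a=14, p=225, q=14
  k=2: a=2, p=466, q=29

466/29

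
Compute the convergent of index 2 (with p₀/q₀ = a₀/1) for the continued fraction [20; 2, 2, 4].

102/5

Using pₖ = aₖpₖ₋₁ + pₖ₋₂, qₖ = aₖqₖ₋₁ + qₖ₋₂ (with p₋₁=1, p₋₂=0, q₋₁=0, q₋₂=1):
  k=0: a=20, p=20, q=1
  k=1: a=2, p=41, q=2
  k=2: a=2, p=102, q=5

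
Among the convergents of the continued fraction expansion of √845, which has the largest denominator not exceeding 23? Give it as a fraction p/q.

436/15

√845 = [29; 14, 1, 1, 14, 58, …] (period length 5).
Convergents:
  p_0/q_0 = 29/1
  p_1/q_1 = 407/14
  p_2/q_2 = 436/15
  p_3/q_3 = 843/29
q_2 = 15 ≤ 23 < 29 = q_3, so the answer is 436/15.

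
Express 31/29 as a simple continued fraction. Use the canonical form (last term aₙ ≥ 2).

31 = 1×29 + 2
29 = 14×2 + 1
2 = 2×1 + 0  (stop)
So 31/29 = [1; 14, 2].

[1; 14, 2]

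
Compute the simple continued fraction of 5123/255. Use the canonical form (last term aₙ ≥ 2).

5123 = 20·255 + 23
255 = 11·23 + 2
23 = 11·2 + 1
2 = 2·1 + 0  (stop)
So 5123/255 = [20; 11, 11, 2].

[20; 11, 11, 2]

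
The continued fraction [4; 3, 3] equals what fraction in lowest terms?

Fold from the inside: start with 3/1.
  3 + 1/3 = 10/3
  4 + 3/10 = 43/10

43/10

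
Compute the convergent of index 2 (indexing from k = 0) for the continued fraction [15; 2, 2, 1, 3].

77/5

Using pₖ = aₖpₖ₋₁ + pₖ₋₂, qₖ = aₖqₖ₋₁ + qₖ₋₂ (with p₋₁=1, p₋₂=0, q₋₁=0, q₋₂=1):
  k=0: a=15, p=15, q=1
  k=1: a=2, p=31, q=2
  k=2: a=2, p=77, q=5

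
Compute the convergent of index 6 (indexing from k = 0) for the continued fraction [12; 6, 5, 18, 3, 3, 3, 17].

Using pₖ = aₖpₖ₋₁ + pₖ₋₂, qₖ = aₖqₖ₋₁ + qₖ₋₂ (with p₋₁=1, p₋₂=0, q₋₁=0, q₋₂=1):
  k=0: a=12, p=12, q=1
  k=1: a=6, p=73, q=6
  k=2: a=5, p=377, q=31
  k=3: a=18, p=6859, q=564
  k=4: a=3, p=20954, q=1723
  k=5: a=3, p=69721, q=5733
  k=6: a=3, p=230117, q=18922

230117/18922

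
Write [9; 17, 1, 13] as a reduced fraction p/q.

2273/251

Using pₖ = aₖpₖ₋₁ + pₖ₋₂ and qₖ = aₖqₖ₋₁ + qₖ₋₂:
  k=0: a=9, p=9, q=1
  k=1: a=17, p=154, q=17
  k=2: a=1, p=163, q=18
  k=3: a=13, p=2273, q=251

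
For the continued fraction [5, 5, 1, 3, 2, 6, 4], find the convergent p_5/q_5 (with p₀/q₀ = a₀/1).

1733/335

Using pₖ = aₖpₖ₋₁ + pₖ₋₂, qₖ = aₖqₖ₋₁ + qₖ₋₂ (with p₋₁=1, p₋₂=0, q₋₁=0, q₋₂=1):
  k=0: a=5, p=5, q=1
  k=1: a=5, p=26, q=5
  k=2: a=1, p=31, q=6
  k=3: a=3, p=119, q=23
  k=4: a=2, p=269, q=52
  k=5: a=6, p=1733, q=335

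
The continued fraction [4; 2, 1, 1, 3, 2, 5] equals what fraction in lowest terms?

Using pₖ = aₖpₖ₋₁ + pₖ₋₂ and qₖ = aₖqₖ₋₁ + qₖ₋₂:
  k=0: a=4, p=4, q=1
  k=1: a=2, p=9, q=2
  k=2: a=1, p=13, q=3
  k=3: a=1, p=22, q=5
  k=4: a=3, p=79, q=18
  k=5: a=2, p=180, q=41
  k=6: a=5, p=979, q=223

979/223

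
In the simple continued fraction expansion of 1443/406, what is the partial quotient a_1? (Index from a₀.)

1

1443 = 3·406 + 225   →  a_0 = 3
406 = 1·225 + 181   →  a_1 = 1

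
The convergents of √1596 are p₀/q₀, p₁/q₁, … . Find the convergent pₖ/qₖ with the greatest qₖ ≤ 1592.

63081/1579

√1596 = [39; 1, 18, 1, 78, …] (period length 4).
Convergents:
  p_0/q_0 = 39/1
  p_1/q_1 = 40/1
  p_2/q_2 = 759/19
  p_3/q_3 = 799/20
  p_4/q_4 = 63081/1579
  p_5/q_5 = 63880/1599
q_4 = 1579 ≤ 1592 < 1599 = q_5, so the answer is 63081/1579.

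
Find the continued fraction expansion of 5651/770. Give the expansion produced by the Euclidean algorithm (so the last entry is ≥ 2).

[7; 2, 1, 19, 13]

5651 = 7*770 + 261
770 = 2*261 + 248
261 = 1*248 + 13
248 = 19*13 + 1
13 = 13*1 + 0  (stop)
So 5651/770 = [7; 2, 1, 19, 13].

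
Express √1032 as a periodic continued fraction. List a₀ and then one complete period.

a₀ = ⌊√1032⌋ = 32.

[32; 8, 64]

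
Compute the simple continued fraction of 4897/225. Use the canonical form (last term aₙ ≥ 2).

[21; 1, 3, 4, 13]

4897 = 21·225 + 172
225 = 1·172 + 53
172 = 3·53 + 13
53 = 4·13 + 1
13 = 13·1 + 0  (stop)
So 4897/225 = [21; 1, 3, 4, 13].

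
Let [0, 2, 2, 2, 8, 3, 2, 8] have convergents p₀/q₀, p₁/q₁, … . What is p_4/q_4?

42/101

Using pₖ = aₖpₖ₋₁ + pₖ₋₂, qₖ = aₖqₖ₋₁ + qₖ₋₂ (with p₋₁=1, p₋₂=0, q₋₁=0, q₋₂=1):
  k=0: a=0, p=0, q=1
  k=1: a=2, p=1, q=2
  k=2: a=2, p=2, q=5
  k=3: a=2, p=5, q=12
  k=4: a=8, p=42, q=101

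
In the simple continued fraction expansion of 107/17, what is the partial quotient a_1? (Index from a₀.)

107 = 6·17 + 5   →  a_0 = 6
17 = 3·5 + 2   →  a_1 = 3

3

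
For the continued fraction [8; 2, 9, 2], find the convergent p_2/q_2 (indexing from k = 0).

161/19

Using pₖ = aₖpₖ₋₁ + pₖ₋₂, qₖ = aₖqₖ₋₁ + qₖ₋₂ (with p₋₁=1, p₋₂=0, q₋₁=0, q₋₂=1):
  k=0: a=8, p=8, q=1
  k=1: a=2, p=17, q=2
  k=2: a=9, p=161, q=19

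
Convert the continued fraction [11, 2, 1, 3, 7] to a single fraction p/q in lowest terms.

909/80

Using pₖ = aₖpₖ₋₁ + pₖ₋₂ and qₖ = aₖqₖ₋₁ + qₖ₋₂:
  k=0: a=11, p=11, q=1
  k=1: a=2, p=23, q=2
  k=2: a=1, p=34, q=3
  k=3: a=3, p=125, q=11
  k=4: a=7, p=909, q=80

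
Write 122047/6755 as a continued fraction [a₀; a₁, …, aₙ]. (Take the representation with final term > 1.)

122047 = 18*6755 + 457
6755 = 14*457 + 357
457 = 1*357 + 100
357 = 3*100 + 57
100 = 1*57 + 43
57 = 1*43 + 14
43 = 3*14 + 1
14 = 14*1 + 0  (stop)
So 122047/6755 = [18; 14, 1, 3, 1, 1, 3, 14].

[18; 14, 1, 3, 1, 1, 3, 14]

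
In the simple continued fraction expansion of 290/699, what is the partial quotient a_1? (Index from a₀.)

290 = 0·699 + 290   →  a_0 = 0
699 = 2·290 + 119   →  a_1 = 2

2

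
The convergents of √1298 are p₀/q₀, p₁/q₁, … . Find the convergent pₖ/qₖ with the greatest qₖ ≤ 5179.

√1298 = [36; 36, 72, …] (period length 2).
Convergents:
  p_0/q_0 = 36/1
  p_1/q_1 = 1297/36
  p_2/q_2 = 93420/2593
  p_3/q_3 = 3364417/93384
q_2 = 2593 ≤ 5179 < 93384 = q_3, so the answer is 93420/2593.

93420/2593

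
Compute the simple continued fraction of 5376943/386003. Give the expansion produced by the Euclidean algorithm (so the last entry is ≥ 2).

5376943 = 13×386003 + 358904
386003 = 1×358904 + 27099
358904 = 13×27099 + 6617
27099 = 4×6617 + 631
6617 = 10×631 + 307
631 = 2×307 + 17
307 = 18×17 + 1
17 = 17×1 + 0  (stop)
So 5376943/386003 = [13; 1, 13, 4, 10, 2, 18, 17].

[13; 1, 13, 4, 10, 2, 18, 17]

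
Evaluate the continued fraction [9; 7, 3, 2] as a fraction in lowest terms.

466/51

Using pₖ = aₖpₖ₋₁ + pₖ₋₂ and qₖ = aₖqₖ₋₁ + qₖ₋₂:
  k=0: a=9, p=9, q=1
  k=1: a=7, p=64, q=7
  k=2: a=3, p=201, q=22
  k=3: a=2, p=466, q=51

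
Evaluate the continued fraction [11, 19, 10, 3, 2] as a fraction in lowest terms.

15197/1375

Using pₖ = aₖpₖ₋₁ + pₖ₋₂ and qₖ = aₖqₖ₋₁ + qₖ₋₂:
  k=0: a=11, p=11, q=1
  k=1: a=19, p=210, q=19
  k=2: a=10, p=2111, q=191
  k=3: a=3, p=6543, q=592
  k=4: a=2, p=15197, q=1375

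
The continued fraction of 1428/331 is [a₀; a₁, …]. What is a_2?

5

1428 = 4·331 + 104   →  a_0 = 4
331 = 3·104 + 19   →  a_1 = 3
104 = 5·19 + 9   →  a_2 = 5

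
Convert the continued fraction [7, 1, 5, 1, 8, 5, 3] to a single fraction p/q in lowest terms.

Using pₖ = aₖpₖ₋₁ + pₖ₋₂ and qₖ = aₖqₖ₋₁ + qₖ₋₂:
  k=0: a=7, p=7, q=1
  k=1: a=1, p=8, q=1
  k=2: a=5, p=47, q=6
  k=3: a=1, p=55, q=7
  k=4: a=8, p=487, q=62
  k=5: a=5, p=2490, q=317
  k=6: a=3, p=7957, q=1013

7957/1013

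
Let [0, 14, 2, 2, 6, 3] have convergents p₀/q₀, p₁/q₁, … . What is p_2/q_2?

Using pₖ = aₖpₖ₋₁ + pₖ₋₂, qₖ = aₖqₖ₋₁ + qₖ₋₂ (with p₋₁=1, p₋₂=0, q₋₁=0, q₋₂=1):
  k=0: a=0, p=0, q=1
  k=1: a=14, p=1, q=14
  k=2: a=2, p=2, q=29

2/29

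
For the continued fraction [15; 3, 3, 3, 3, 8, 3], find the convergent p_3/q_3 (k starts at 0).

Using pₖ = aₖpₖ₋₁ + pₖ₋₂, qₖ = aₖqₖ₋₁ + qₖ₋₂ (with p₋₁=1, p₋₂=0, q₋₁=0, q₋₂=1):
  k=0: a=15, p=15, q=1
  k=1: a=3, p=46, q=3
  k=2: a=3, p=153, q=10
  k=3: a=3, p=505, q=33

505/33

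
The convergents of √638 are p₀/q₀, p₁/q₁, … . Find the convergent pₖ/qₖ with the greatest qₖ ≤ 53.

√638 = [25; 3, 1, 6, 2, 6, 1, 3, 50, …] (period length 8).
Convergents:
  p_0/q_0 = 25/1
  p_1/q_1 = 76/3
  p_2/q_2 = 101/4
  p_3/q_3 = 682/27
  p_4/q_4 = 1465/58
q_3 = 27 ≤ 53 < 58 = q_4, so the answer is 682/27.

682/27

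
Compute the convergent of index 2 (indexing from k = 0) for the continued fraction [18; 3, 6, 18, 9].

Using pₖ = aₖpₖ₋₁ + pₖ₋₂, qₖ = aₖqₖ₋₁ + qₖ₋₂ (with p₋₁=1, p₋₂=0, q₋₁=0, q₋₂=1):
  k=0: a=18, p=18, q=1
  k=1: a=3, p=55, q=3
  k=2: a=6, p=348, q=19

348/19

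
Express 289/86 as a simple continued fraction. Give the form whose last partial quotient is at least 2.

289 = 3*86 + 31
86 = 2*31 + 24
31 = 1*24 + 7
24 = 3*7 + 3
7 = 2*3 + 1
3 = 3*1 + 0  (stop)
So 289/86 = [3; 2, 1, 3, 2, 3].

[3; 2, 1, 3, 2, 3]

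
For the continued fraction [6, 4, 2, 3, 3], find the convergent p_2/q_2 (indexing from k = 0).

56/9

Using pₖ = aₖpₖ₋₁ + pₖ₋₂, qₖ = aₖqₖ₋₁ + qₖ₋₂ (with p₋₁=1, p₋₂=0, q₋₁=0, q₋₂=1):
  k=0: a=6, p=6, q=1
  k=1: a=4, p=25, q=4
  k=2: a=2, p=56, q=9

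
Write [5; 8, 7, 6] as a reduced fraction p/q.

Fold from the inside: start with 6/1.
  7 + 1/6 = 43/6
  8 + 6/43 = 350/43
  5 + 43/350 = 1793/350

1793/350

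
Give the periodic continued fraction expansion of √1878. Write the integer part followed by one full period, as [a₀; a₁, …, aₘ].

[43; 2, 1, 42, 1, 2, 86]

a₀ = ⌊√1878⌋ = 43.
With m₀=0, d₀=1 and mₖ₊₁ = dₖaₖ − mₖ, dₖ₊₁ = (n − mₖ₊₁²)/dₖ, aₖ₊₁ = ⌊(a₀+mₖ₊₁)/dₖ₊₁⌋:
  k=1: m=43, d=29, a=2
  k=2: m=15, d=57, a=1
  k=3: m=42, d=2, a=42
  k=4: m=42, d=57, a=1
  k=5: m=15, d=29, a=2
  k=6: m=43, d=1, a=86
d=1 and a=2a₀=86 at k=6, so the next step gives (m, d) = (43, 29) again — its k=1 value — and the period has length 6.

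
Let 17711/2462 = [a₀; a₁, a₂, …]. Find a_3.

5

17711 = 7·2462 + 477   →  a_0 = 7
2462 = 5·477 + 77   →  a_1 = 5
477 = 6·77 + 15   →  a_2 = 6
77 = 5·15 + 2   →  a_3 = 5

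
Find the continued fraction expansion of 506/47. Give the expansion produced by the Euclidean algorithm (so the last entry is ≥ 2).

[10; 1, 3, 3, 1, 2]

506 = 10*47 + 36
47 = 1*36 + 11
36 = 3*11 + 3
11 = 3*3 + 2
3 = 1*2 + 1
2 = 2*1 + 0  (stop)
So 506/47 = [10; 1, 3, 3, 1, 2].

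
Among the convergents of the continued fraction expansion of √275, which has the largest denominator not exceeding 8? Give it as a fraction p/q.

√275 = [16; 1, 1, 2, 1, 1, 32, …] (period length 6).
Convergents:
  p_0/q_0 = 16/1
  p_1/q_1 = 17/1
  p_2/q_2 = 33/2
  p_3/q_3 = 83/5
  p_4/q_4 = 116/7
  p_5/q_5 = 199/12
q_4 = 7 ≤ 8 < 12 = q_5, so the answer is 116/7.

116/7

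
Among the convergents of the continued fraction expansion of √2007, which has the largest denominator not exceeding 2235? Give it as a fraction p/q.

√2007 = [44; 1, 3, 1, 88, …] (period length 4).
Convergents:
  p_0/q_0 = 44/1
  p_1/q_1 = 45/1
  p_2/q_2 = 179/4
  p_3/q_3 = 224/5
  p_4/q_4 = 19891/444
  p_5/q_5 = 20115/449
  p_6/q_6 = 80236/1791
  p_7/q_7 = 100351/2240
q_6 = 1791 ≤ 2235 < 2240 = q_7, so the answer is 80236/1791.

80236/1791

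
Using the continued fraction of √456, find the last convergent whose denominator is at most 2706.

43413/2033

√456 = [21; 2, 1, 4, 1, 2, 42, …] (period length 6).
Convergents:
  p_0/q_0 = 21/1
  p_1/q_1 = 43/2
  p_2/q_2 = 64/3
  p_3/q_3 = 299/14
  p_4/q_4 = 363/17
  p_5/q_5 = 1025/48
  p_6/q_6 = 43413/2033
  p_7/q_7 = 87851/4114
q_6 = 2033 ≤ 2706 < 4114 = q_7, so the answer is 43413/2033.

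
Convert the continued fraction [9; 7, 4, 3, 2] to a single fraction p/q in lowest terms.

1983/217

Using pₖ = aₖpₖ₋₁ + pₖ₋₂ and qₖ = aₖqₖ₋₁ + qₖ₋₂:
  k=0: a=9, p=9, q=1
  k=1: a=7, p=64, q=7
  k=2: a=4, p=265, q=29
  k=3: a=3, p=859, q=94
  k=4: a=2, p=1983, q=217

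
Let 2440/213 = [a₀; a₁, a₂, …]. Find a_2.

2440 = 11·213 + 97   →  a_0 = 11
213 = 2·97 + 19   →  a_1 = 2
97 = 5·19 + 2   →  a_2 = 5

5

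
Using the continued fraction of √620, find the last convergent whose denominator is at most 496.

√620 = [24; 1, 8, 1, 48, …] (period length 4).
Convergents:
  p_0/q_0 = 24/1
  p_1/q_1 = 25/1
  p_2/q_2 = 224/9
  p_3/q_3 = 249/10
  p_4/q_4 = 12176/489
  p_5/q_5 = 12425/499
q_4 = 489 ≤ 496 < 499 = q_5, so the answer is 12176/489.

12176/489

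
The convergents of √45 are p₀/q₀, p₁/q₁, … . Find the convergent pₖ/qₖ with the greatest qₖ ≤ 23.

114/17

√45 = [6; 1, 2, 2, 2, 1, 12, …] (period length 6).
Convergents:
  p_0/q_0 = 6/1
  p_1/q_1 = 7/1
  p_2/q_2 = 20/3
  p_3/q_3 = 47/7
  p_4/q_4 = 114/17
  p_5/q_5 = 161/24
q_4 = 17 ≤ 23 < 24 = q_5, so the answer is 114/17.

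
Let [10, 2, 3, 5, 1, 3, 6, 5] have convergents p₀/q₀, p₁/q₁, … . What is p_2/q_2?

Using pₖ = aₖpₖ₋₁ + pₖ₋₂, qₖ = aₖqₖ₋₁ + qₖ₋₂ (with p₋₁=1, p₋₂=0, q₋₁=0, q₋₂=1):
  k=0: a=10, p=10, q=1
  k=1: a=2, p=21, q=2
  k=2: a=3, p=73, q=7

73/7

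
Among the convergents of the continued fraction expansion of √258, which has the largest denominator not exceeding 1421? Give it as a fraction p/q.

8240/513

√258 = [16; 16, 32, …] (period length 2).
Convergents:
  p_0/q_0 = 16/1
  p_1/q_1 = 257/16
  p_2/q_2 = 8240/513
  p_3/q_3 = 132097/8224
q_2 = 513 ≤ 1421 < 8224 = q_3, so the answer is 8240/513.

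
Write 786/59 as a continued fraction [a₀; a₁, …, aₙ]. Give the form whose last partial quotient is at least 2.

[13; 3, 9, 2]

786 = 13*59 + 19
59 = 3*19 + 2
19 = 9*2 + 1
2 = 2*1 + 0  (stop)
So 786/59 = [13; 3, 9, 2].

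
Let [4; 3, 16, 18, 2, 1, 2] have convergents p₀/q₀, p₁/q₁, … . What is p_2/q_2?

Using pₖ = aₖpₖ₋₁ + pₖ₋₂, qₖ = aₖqₖ₋₁ + qₖ₋₂ (with p₋₁=1, p₋₂=0, q₋₁=0, q₋₂=1):
  k=0: a=4, p=4, q=1
  k=1: a=3, p=13, q=3
  k=2: a=16, p=212, q=49

212/49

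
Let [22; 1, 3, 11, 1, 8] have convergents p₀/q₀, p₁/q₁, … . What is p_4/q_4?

Using pₖ = aₖpₖ₋₁ + pₖ₋₂, qₖ = aₖqₖ₋₁ + qₖ₋₂ (with p₋₁=1, p₋₂=0, q₋₁=0, q₋₂=1):
  k=0: a=22, p=22, q=1
  k=1: a=1, p=23, q=1
  k=2: a=3, p=91, q=4
  k=3: a=11, p=1024, q=45
  k=4: a=1, p=1115, q=49

1115/49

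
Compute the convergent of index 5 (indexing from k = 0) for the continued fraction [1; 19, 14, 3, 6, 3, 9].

Using pₖ = aₖpₖ₋₁ + pₖ₋₂, qₖ = aₖqₖ₋₁ + qₖ₋₂ (with p₋₁=1, p₋₂=0, q₋₁=0, q₋₂=1):
  k=0: a=1, p=1, q=1
  k=1: a=19, p=20, q=19
  k=2: a=14, p=281, q=267
  k=3: a=3, p=863, q=820
  k=4: a=6, p=5459, q=5187
  k=5: a=3, p=17240, q=16381

17240/16381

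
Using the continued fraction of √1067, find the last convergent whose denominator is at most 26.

98/3

√1067 = [32; 1, 1, 1, 64, …] (period length 4).
Convergents:
  p_0/q_0 = 32/1
  p_1/q_1 = 33/1
  p_2/q_2 = 65/2
  p_3/q_3 = 98/3
  p_4/q_4 = 6337/194
q_3 = 3 ≤ 26 < 194 = q_4, so the answer is 98/3.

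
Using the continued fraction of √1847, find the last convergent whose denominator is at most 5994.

√1847 = [42; 1, 41, 1, 84, …] (period length 4).
Convergents:
  p_0/q_0 = 42/1
  p_1/q_1 = 43/1
  p_2/q_2 = 1805/42
  p_3/q_3 = 1848/43
  p_4/q_4 = 157037/3654
  p_5/q_5 = 158885/3697
  p_6/q_6 = 6671322/155231
q_5 = 3697 ≤ 5994 < 155231 = q_6, so the answer is 158885/3697.

158885/3697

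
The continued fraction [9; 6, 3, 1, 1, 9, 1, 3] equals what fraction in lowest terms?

Using pₖ = aₖpₖ₋₁ + pₖ₋₂ and qₖ = aₖqₖ₋₁ + qₖ₋₂:
  k=0: a=9, p=9, q=1
  k=1: a=6, p=55, q=6
  k=2: a=3, p=174, q=19
  k=3: a=1, p=229, q=25
  k=4: a=1, p=403, q=44
  k=5: a=9, p=3856, q=421
  k=6: a=1, p=4259, q=465
  k=7: a=3, p=16633, q=1816

16633/1816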